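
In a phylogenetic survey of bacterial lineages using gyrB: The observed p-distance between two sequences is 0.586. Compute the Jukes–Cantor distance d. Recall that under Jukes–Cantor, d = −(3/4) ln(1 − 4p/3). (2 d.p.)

d = −(3/4) ln(1 − 4p/3) = −0.75 ln(1 − 0.781333) = −0.75 ln(0.218667)
  = −0.75 × (-1.520205) = 1.140154 substitutions/site.

1.14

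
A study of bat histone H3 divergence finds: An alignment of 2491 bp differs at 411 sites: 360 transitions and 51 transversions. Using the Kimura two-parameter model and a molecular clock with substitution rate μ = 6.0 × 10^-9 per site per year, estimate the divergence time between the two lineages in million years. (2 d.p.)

16.30

P = 360/2491 ≈ 0.14452 and Q = 51/2491 ≈ 0.020474.
Under the Kimura two-parameter model, d = −½ ln(1 − 2P − Q) − ¼ ln(1 − 2Q).
1 − 2P − Q = 0.690486, giving −½ ln(0.690486) = 0.185180.
1 − 2Q = 0.959052, giving −¼ ln(0.959052) = 0.010452.
d = 0.185180 + 0.010452 = 0.195632.
Under a molecular clock d = 2μt, so t = d/(2μ) = 0.195632 / (2 × 6.0 × 10^-9) = 16.30 million years.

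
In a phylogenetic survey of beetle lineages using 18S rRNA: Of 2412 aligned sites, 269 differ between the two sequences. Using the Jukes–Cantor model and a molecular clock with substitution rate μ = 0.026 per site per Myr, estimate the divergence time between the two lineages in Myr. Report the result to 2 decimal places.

2.32

p = 269/2412 ≈ 0.111526.
d = −(3/4) ln(1 − 4p/3) = −0.75 ln(1 − 0.148701) = −0.75 ln(0.851299)
  = −0.75 × (-0.160992) = 0.120744 substitutions/site.
Under a molecular clock d = 2μt, so t = d/(2μ) = 0.120744 / (2 × 0.026) = 2.32 Myr.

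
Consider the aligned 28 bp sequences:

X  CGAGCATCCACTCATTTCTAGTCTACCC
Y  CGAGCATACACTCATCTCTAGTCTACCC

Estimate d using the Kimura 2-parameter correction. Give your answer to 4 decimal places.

Of 28 sites, 1 differences are transitions and 1 are transversions, so P = 1/28 ≈ 0.035714 and Q = 1/28 ≈ 0.035714.
Under the Kimura two-parameter model, d = −½ ln(1 − 2P − Q) − ¼ ln(1 − 2Q).
1 − 2P − Q = 0.892858, giving −½ ln(0.892858) = 0.056664.
1 − 2Q = 0.928572, giving −¼ ln(0.928572) = 0.018527.
d = 0.056664 + 0.018527 = 0.075191.

0.0752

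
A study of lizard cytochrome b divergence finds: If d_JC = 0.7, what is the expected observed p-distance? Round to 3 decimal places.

p = (3/4)(1 − e^(−4d/3)) = 0.75 × (1 − e^(-0.933333)) = 0.75 × (1 − 0.393241) = 0.455069.

0.455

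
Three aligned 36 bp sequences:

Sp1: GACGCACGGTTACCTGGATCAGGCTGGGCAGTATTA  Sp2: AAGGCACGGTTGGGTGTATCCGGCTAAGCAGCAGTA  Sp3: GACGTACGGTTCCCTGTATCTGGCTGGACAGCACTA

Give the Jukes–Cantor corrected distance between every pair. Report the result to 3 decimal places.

Sp1–Sp2: 11/36 sites differ → p ≈ 0.305556, d = −0.75 ln(1 − 0.407408) = 0.392437 ≈ 0.392.
Sp1–Sp3: 7/36 sites differ → p ≈ 0.194444, d = −0.75 ln(1 − 0.259259) = 0.225078 ≈ 0.225.
Sp2–Sp3: 11/36 sites differ → p ≈ 0.305556, d = −0.75 ln(1 − 0.407408) = 0.392437 ≈ 0.392.

d(Sp1,Sp2) = 0.392, d(Sp1,Sp3) = 0.225, d(Sp2,Sp3) = 0.392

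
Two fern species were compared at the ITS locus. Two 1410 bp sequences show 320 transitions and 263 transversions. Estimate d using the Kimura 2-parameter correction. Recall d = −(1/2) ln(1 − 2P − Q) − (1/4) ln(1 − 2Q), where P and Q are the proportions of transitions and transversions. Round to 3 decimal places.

P = 320/1410 ≈ 0.22695 and Q = 263/1410 ≈ 0.186525.
Under the Kimura two-parameter model, d = −½ ln(1 − 2P − Q) − ¼ ln(1 − 2Q).
1 − 2P − Q = 0.359575, giving −½ ln(0.359575) = 0.511416.
1 − 2Q = 0.62695, giving −¼ ln(0.62695) = 0.116722.
d = 0.511416 + 0.116722 = 0.628138.

0.628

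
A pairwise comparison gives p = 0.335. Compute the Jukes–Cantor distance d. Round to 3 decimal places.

d = −(3/4) ln(1 − 4p/3) = −0.75 ln(1 − 0.446667) = −0.75 ln(0.553333)
  = −0.75 × (-0.591795) = 0.443846 substitutions/site.

0.444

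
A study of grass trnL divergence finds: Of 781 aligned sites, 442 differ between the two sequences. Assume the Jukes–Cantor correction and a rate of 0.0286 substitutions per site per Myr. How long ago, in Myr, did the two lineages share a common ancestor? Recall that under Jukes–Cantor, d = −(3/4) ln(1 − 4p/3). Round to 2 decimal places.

p = 442/781 ≈ 0.565941.
d = −(3/4) ln(1 − 4p/3) = −0.75 ln(1 − 0.754588) = −0.75 ln(0.245412)
  = −0.75 × (-1.404817) = 1.053613 substitutions/site.
Under a molecular clock d = 2μt, so t = d/(2μ) = 1.053613 / (2 × 0.0286) = 18.42 Myr.

18.42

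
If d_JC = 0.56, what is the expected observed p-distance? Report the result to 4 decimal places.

p = (3/4)(1 − e^(−4d/3)) = 0.75 × (1 − e^(-0.746667)) = 0.75 × (1 − 0.473944) = 0.394542.

0.3945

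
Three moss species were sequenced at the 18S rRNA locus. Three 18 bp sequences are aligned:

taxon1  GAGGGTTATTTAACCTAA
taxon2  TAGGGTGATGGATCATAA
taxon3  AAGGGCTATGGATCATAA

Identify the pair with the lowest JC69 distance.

taxon1–taxon2: 6/18 differ, p = 0.333, d = 0.441.
taxon1–taxon3: 6/18 differ, p = 0.333, d = 0.441.
taxon2–taxon3: 3/18 differ, p = 0.167, d = 0.188.
The smallest distance is between taxon2 and taxon3.

taxon2 and taxon3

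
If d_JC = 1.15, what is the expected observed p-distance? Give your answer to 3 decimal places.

p = (3/4)(1 − e^(−4d/3)) = 0.75 × (1 − e^(-1.533333)) = 0.75 × (1 − 0.215815) = 0.588139.

0.588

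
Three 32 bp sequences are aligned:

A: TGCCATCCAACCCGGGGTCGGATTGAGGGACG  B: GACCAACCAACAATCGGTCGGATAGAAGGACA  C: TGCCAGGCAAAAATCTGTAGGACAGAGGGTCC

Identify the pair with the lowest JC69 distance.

A–B: 10/32 differ, p = 0.313, d = 0.404.
A–C: 13/32 differ, p = 0.406, d = 0.585.
B–C: 11/32 differ, p = 0.344, d = 0.460.
The smallest distance is between A and B.

A and B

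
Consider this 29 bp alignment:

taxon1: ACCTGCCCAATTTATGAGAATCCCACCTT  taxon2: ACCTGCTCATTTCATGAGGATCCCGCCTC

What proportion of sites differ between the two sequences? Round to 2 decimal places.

The sequences differ at 6 of 29 positions (sites 7, 10, 13, 19, 25, 29).
p = 6/29 = 0.206896… ≈ 0.21 (to 2 d.p.).

0.21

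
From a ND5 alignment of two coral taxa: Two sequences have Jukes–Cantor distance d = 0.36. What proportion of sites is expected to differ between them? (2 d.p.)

p = (3/4)(1 − e^(−4d/3)) = 0.75 × (1 − e^(-0.48)) = 0.75 × (1 − 0.618783) = 0.285913.

0.29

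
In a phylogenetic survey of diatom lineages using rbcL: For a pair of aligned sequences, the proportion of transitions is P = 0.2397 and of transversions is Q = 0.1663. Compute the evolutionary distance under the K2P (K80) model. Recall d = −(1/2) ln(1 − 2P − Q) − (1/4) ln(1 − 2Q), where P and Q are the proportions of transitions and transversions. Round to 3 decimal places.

0.620

Under the Kimura two-parameter model, d = −½ ln(1 − 2P − Q) − ¼ ln(1 − 2Q).
1 − 2P − Q = 0.3543, giving −½ ln(0.3543) = 0.518806.
1 − 2Q = 0.6674, giving −¼ ln(0.6674) = 0.101091.
d = 0.518806 + 0.101091 = 0.619897.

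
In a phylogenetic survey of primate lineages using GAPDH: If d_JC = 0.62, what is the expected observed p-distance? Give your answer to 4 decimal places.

p = (3/4)(1 − e^(−4d/3)) = 0.75 × (1 − e^(-0.826667)) = 0.75 × (1 − 0.437505) = 0.421871.

0.4219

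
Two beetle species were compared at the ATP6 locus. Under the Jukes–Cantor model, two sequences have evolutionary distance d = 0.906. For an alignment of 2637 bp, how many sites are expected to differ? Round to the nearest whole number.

Invert JC69: p = (3/4)(1 − e^(−4d/3)) = 0.75 × (1 − e^(-1.208)) = 0.75 × (1 − 0.298794) = 0.525905.
Expected differing sites = pL ≈ 0.525905 × 2637 = 1386.811485 ≈ 1387.

1387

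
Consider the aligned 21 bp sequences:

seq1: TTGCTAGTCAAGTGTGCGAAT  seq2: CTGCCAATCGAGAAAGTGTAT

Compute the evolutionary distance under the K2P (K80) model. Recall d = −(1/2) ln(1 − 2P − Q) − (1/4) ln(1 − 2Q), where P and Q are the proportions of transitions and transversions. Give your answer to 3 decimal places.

Of 21 sites, 6 differences are transitions and 3 are transversions, so P = 6/21 ≈ 0.285714 and Q = 3/21 ≈ 0.142857.
Under the Kimura two-parameter model, d = −½ ln(1 − 2P − Q) − ¼ ln(1 − 2Q).
1 − 2P − Q = 0.285715, giving −½ ln(0.285715) = 0.626380.
1 − 2Q = 0.714286, giving −¼ ln(0.714286) = 0.084118.
d = 0.626380 + 0.084118 = 0.710498.

0.710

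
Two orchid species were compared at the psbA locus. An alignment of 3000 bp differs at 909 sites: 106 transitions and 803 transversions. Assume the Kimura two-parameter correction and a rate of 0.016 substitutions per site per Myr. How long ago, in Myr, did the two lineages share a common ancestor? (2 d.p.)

12.44

P = 106/3000 ≈ 0.035333 and Q = 803/3000 ≈ 0.267667.
Under the Kimura two-parameter model, d = −½ ln(1 − 2P − Q) − ¼ ln(1 − 2Q).
1 − 2P − Q = 0.661667, giving −½ ln(0.661667) = 0.206496.
1 − 2Q = 0.464666, giving −¼ ln(0.464666) = 0.191609.
d = 0.206496 + 0.191609 = 0.398105.
Under a molecular clock d = 2μt, so t = d/(2μ) = 0.398105 / (2 × 0.016) = 12.44 Myr.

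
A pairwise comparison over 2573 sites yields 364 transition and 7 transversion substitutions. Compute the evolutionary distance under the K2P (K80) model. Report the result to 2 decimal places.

P = 364/2573 ≈ 0.141469 and Q = 7/2573 ≈ 0.002721.
Under the Kimura two-parameter model, d = −½ ln(1 − 2P − Q) − ¼ ln(1 − 2Q).
1 − 2P − Q = 0.714341, giving −½ ln(0.714341) = 0.168197.
1 − 2Q = 0.994558, giving −¼ ln(0.994558) = 0.001364.
d = 0.168197 + 0.001364 = 0.169561.

0.17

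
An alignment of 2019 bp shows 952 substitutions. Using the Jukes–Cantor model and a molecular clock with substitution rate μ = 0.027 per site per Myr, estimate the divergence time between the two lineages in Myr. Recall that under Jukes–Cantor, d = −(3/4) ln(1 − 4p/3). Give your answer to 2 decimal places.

p = 952/2019 ≈ 0.471521.
d = −(3/4) ln(1 − 4p/3) = −0.75 ln(1 − 0.628695) = −0.75 ln(0.371305)
  = −0.75 × (-0.990731) = 0.743048 substitutions/site.
Under a molecular clock d = 2μt, so t = d/(2μ) = 0.743048 / (2 × 0.027) = 13.76 Myr.

13.76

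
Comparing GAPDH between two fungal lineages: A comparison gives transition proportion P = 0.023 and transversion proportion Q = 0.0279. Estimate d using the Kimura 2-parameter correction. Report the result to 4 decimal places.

Under the Kimura two-parameter model, d = −½ ln(1 − 2P − Q) − ¼ ln(1 − 2Q).
1 − 2P − Q = 0.9261, giving −½ ln(0.9261) = 0.038387.
1 − 2Q = 0.9442, giving −¼ ln(0.9442) = 0.014354.
d = 0.038387 + 0.014354 = 0.052741.

0.0527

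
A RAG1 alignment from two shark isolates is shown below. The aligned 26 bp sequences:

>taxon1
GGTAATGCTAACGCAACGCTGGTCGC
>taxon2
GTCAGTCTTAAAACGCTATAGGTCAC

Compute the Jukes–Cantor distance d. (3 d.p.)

0.949

The sequences differ at 14 of 26 sites, so p = 14/26 ≈ 0.538462.
d = −(3/4) ln(1 − 4p/3) = −0.75 ln(1 − 0.717949) = −0.75 ln(0.282051)
  = −0.75 × (-1.265667) = 0.949250 substitutions/site.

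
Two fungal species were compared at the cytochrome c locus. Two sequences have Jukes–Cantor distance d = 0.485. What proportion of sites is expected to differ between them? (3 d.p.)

0.357

p = (3/4)(1 − e^(−4d/3)) = 0.75 × (1 − e^(-0.646667)) = 0.75 × (1 − 0.523789) = 0.357158.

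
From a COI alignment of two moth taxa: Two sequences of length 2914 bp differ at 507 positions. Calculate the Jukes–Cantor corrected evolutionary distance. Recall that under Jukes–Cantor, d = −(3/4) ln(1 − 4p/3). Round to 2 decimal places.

0.20

p = 507/2914 ≈ 0.173988.
d = −(3/4) ln(1 − 4p/3) = −0.75 ln(1 − 0.231984) = −0.75 ln(0.768016)
  = −0.75 × (-0.263945) = 0.197959 substitutions/site.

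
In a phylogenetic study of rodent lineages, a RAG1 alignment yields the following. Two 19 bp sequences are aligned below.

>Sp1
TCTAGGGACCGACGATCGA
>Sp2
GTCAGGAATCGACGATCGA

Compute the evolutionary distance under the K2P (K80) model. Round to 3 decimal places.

0.349

Of 19 sites, 4 differences are transitions and 1 are transversions, so P = 4/19 ≈ 0.210526 and Q = 1/19 ≈ 0.052632.
Under the Kimura two-parameter model, d = −½ ln(1 − 2P − Q) − ¼ ln(1 − 2Q).
1 − 2P − Q = 0.526316, giving −½ ln(0.526316) = 0.320927.
1 − 2Q = 0.894736, giving −¼ ln(0.894736) = 0.027807.
d = 0.320927 + 0.027807 = 0.348734.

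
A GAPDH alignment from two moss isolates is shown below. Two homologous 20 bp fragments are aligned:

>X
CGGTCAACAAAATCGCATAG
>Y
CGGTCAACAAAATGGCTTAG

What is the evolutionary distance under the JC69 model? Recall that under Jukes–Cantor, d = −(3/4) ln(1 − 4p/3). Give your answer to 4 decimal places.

0.1073

The sequences differ at 2 of 20 sites (14, 17), so p = 2/20 = 0.1.
d = −(3/4) ln(1 − 4p/3) = −0.75 ln(1 − 0.133333) = −0.75 ln(0.866667)
  = −0.75 × (-0.143100) = 0.107325 substitutions/site.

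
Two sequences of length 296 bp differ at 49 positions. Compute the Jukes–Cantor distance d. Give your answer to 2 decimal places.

0.19

p = 49/296 ≈ 0.165541.
d = −(3/4) ln(1 − 4p/3) = −0.75 ln(1 − 0.220721) = −0.75 ln(0.779279)
  = −0.75 × (-0.249386) = 0.187040 substitutions/site.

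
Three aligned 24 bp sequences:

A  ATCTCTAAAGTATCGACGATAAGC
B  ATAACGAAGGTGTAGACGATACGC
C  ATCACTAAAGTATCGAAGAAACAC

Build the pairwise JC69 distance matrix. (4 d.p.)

d(A,B) = 0.3694, d(A,C) = 0.2441, d(B,C) = 0.4408

A–B: 7/24 sites differ → p ≈ 0.291667, d = −0.75 ln(1 − 0.388889) = 0.369358 ≈ 0.3694.
A–C: 5/24 sites differ → p ≈ 0.208333, d = −0.75 ln(1 − 0.277777) = 0.244066 ≈ 0.2441.
B–C: 8/24 sites differ → p ≈ 0.333333, d = −0.75 ln(1 − 0.444444) = 0.440839 ≈ 0.4408.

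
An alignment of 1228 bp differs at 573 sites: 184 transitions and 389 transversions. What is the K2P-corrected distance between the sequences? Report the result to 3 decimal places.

0.730

P = 184/1228 ≈ 0.149837 and Q = 389/1228 ≈ 0.316775.
Under the Kimura two-parameter model, d = −½ ln(1 − 2P − Q) − ¼ ln(1 − 2Q).
1 − 2P − Q = 0.383551, giving −½ ln(0.383551) = 0.479141.
1 − 2Q = 0.36645, giving −¼ ln(0.36645) = 0.250973.
d = 0.479141 + 0.250973 = 0.730114.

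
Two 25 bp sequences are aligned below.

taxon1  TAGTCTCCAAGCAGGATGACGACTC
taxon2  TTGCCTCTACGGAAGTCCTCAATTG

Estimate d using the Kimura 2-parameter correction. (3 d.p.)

0.919

Of 25 sites, 6 differences are transitions and 7 are transversions, so P = 6/25 = 0.24 and Q = 7/25 = 0.28.
Under the Kimura two-parameter model, d = −½ ln(1 − 2P − Q) − ¼ ln(1 − 2Q).
1 − 2P − Q = 0.24, giving −½ ln(0.24) = 0.713558.
1 − 2Q = 0.44, giving −¼ ln(0.44) = 0.205245.
d = 0.713558 + 0.205245 = 0.918803.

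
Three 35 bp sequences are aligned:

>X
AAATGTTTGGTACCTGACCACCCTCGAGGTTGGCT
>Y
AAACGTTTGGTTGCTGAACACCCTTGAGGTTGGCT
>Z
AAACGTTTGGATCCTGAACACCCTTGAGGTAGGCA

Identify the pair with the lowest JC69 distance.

Y and Z

X–Y: 5/35 differ, p = 0.143, d = 0.158.
X–Z: 7/35 differ, p = 0.200, d = 0.233.
Y–Z: 4/35 differ, p = 0.114, d = 0.124.
The smallest distance is between Y and Z.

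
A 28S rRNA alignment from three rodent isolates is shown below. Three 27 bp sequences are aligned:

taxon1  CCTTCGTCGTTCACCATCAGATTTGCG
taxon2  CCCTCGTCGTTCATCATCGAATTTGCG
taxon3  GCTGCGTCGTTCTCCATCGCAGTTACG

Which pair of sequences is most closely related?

taxon1 and taxon2

taxon1–taxon2: 4/27 differ, p = 0.148, d = 0.165.
taxon1–taxon3: 7/27 differ, p = 0.259, d = 0.318.
taxon2–taxon3: 8/27 differ, p = 0.296, d = 0.377.
The smallest distance is between taxon1 and taxon2.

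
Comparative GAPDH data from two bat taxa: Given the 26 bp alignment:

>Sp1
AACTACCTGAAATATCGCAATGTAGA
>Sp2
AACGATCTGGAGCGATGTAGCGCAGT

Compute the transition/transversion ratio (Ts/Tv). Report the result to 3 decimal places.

3.333

Transitions are A↔G and C↔T; transversions are all other mismatches.
Transitions: 10. Transversions: 3.
R = 10/3 = 3.333333… ≈ 3.333 (to 3 d.p.).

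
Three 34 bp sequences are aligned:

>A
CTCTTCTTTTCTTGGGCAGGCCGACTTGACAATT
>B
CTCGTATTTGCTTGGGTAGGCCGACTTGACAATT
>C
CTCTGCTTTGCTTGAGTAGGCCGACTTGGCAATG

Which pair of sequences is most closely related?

A–B: 4/34 differ, p = 0.118, d = 0.128.
A–C: 6/34 differ, p = 0.176, d = 0.201.
B–C: 6/34 differ, p = 0.176, d = 0.201.
The smallest distance is between A and B.

A and B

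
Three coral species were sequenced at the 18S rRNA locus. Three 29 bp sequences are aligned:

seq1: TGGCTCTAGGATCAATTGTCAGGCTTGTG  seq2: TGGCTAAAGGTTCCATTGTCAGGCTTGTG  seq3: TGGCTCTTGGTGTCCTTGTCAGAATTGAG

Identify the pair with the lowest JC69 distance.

seq1–seq2: 4/29 differ, p = 0.138, d = 0.152.
seq1–seq3: 9/29 differ, p = 0.310, d = 0.401.
seq2–seq3: 9/29 differ, p = 0.310, d = 0.401.
The smallest distance is between seq1 and seq2.

seq1 and seq2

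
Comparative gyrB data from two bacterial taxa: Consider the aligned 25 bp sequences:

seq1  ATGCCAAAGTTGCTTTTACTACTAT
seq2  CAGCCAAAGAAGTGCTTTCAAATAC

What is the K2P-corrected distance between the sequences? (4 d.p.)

0.6659

Of 25 sites, 3 differences are transitions and 8 are transversions, so P = 3/25 = 0.12 and Q = 8/25 = 0.32.
Under the Kimura two-parameter model, d = −½ ln(1 − 2P − Q) − ¼ ln(1 − 2Q).
1 − 2P − Q = 0.44, giving −½ ln(0.44) = 0.410490.
1 − 2Q = 0.36, giving −¼ ln(0.36) = 0.255413.
d = 0.410490 + 0.255413 = 0.665903.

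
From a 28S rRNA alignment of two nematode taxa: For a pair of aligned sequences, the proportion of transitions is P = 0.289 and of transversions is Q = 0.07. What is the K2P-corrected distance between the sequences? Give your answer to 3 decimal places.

0.560

Under the Kimura two-parameter model, d = −½ ln(1 − 2P − Q) − ¼ ln(1 − 2Q).
1 − 2P − Q = 0.352, giving −½ ln(0.352) = 0.522062.
1 − 2Q = 0.86, giving −¼ ln(0.86) = 0.037706.
d = 0.522062 + 0.037706 = 0.559768.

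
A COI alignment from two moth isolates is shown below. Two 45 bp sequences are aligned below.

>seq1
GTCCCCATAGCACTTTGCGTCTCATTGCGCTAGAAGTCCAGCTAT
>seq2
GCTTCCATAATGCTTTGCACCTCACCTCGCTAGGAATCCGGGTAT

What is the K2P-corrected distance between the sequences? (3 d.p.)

Of 45 sites, 13 differences are transitions and 2 are transversions, so P = 13/45 ≈ 0.288889 and Q = 2/45 ≈ 0.044444.
Under the Kimura two-parameter model, d = −½ ln(1 − 2P − Q) − ¼ ln(1 − 2Q).
1 − 2P − Q = 0.377778, giving −½ ln(0.377778) = 0.486724.
1 − 2Q = 0.911112, giving −¼ ln(0.911112) = 0.023272.
d = 0.486724 + 0.023272 = 0.509996.

0.510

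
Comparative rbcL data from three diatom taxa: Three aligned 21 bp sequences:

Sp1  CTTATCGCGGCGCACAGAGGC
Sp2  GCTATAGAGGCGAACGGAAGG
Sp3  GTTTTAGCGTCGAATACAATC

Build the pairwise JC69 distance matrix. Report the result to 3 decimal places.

Sp1–Sp2: 8/21 sites differ → p ≈ 0.380952, d = −0.75 ln(1 − 0.507936) = 0.531860 ≈ 0.532.
Sp1–Sp3: 9/21 sites differ → p ≈ 0.428571, d = −0.75 ln(1 − 0.571428) = 0.635472 ≈ 0.635.
Sp2–Sp3: 9/21 sites differ → p ≈ 0.428571, d = −0.75 ln(1 − 0.571428) = 0.635472 ≈ 0.635.

d(Sp1,Sp2) = 0.532, d(Sp1,Sp3) = 0.635, d(Sp2,Sp3) = 0.635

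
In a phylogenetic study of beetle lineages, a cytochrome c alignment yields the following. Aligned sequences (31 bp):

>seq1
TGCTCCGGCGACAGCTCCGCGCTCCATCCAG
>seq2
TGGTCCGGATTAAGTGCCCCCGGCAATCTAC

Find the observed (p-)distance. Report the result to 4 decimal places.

The sequences differ at 14 of 31 positions.
p = 14/31 = 0.451612… ≈ 0.4516 (to 4 d.p.).

0.4516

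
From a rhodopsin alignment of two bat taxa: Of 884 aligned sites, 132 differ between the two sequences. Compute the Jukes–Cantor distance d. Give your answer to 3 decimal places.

p = 132/884 ≈ 0.149321.
d = −(3/4) ln(1 − 4p/3) = −0.75 ln(1 − 0.199095) = −0.75 ln(0.800905)
  = −0.75 × (-0.222013) = 0.166510 substitutions/site.

0.167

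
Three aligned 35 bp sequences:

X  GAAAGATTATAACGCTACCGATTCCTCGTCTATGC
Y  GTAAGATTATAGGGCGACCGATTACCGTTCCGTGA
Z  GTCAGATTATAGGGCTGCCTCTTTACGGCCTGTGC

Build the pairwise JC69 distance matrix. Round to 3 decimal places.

d(X,Y) = 0.407, d(X,Z) = 0.513, d(Y,Z) = 0.407

X–Y: 11/35 sites differ → p ≈ 0.314286, d = −0.75 ln(1 − 0.419048) = 0.407315 ≈ 0.407.
X–Z: 13/35 sites differ → p ≈ 0.371429, d = −0.75 ln(1 − 0.495239) = 0.512753 ≈ 0.513.
Y–Z: 11/35 sites differ → p ≈ 0.314286, d = −0.75 ln(1 − 0.419048) = 0.407315 ≈ 0.407.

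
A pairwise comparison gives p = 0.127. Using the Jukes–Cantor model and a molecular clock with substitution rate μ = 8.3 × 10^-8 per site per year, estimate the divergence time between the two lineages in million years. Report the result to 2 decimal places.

d = −(3/4) ln(1 − 4p/3) = −0.75 ln(1 − 0.169333) = −0.75 ln(0.830667)
  = −0.75 × (-0.185526) = 0.139145 substitutions/site.
Under a molecular clock d = 2μt, so t = d/(2μ) = 0.139145 / (2 × 8.3 × 10^-8) = 0.84 million years.

0.84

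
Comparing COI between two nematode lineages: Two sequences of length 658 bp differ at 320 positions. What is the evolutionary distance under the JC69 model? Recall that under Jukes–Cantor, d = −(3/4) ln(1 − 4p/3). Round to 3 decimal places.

p = 320/658 ≈ 0.486322.
d = −(3/4) ln(1 − 4p/3) = −0.75 ln(1 − 0.648429) = −0.75 ln(0.351571)
  = −0.75 × (-1.045344) = 0.784008 substitutions/site.

0.784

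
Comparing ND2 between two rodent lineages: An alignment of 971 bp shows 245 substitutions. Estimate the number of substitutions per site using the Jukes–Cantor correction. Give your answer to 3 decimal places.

0.308

p = 245/971 ≈ 0.252317.
d = −(3/4) ln(1 − 4p/3) = −0.75 ln(1 − 0.336423) = −0.75 ln(0.663577)
  = −0.75 × (-0.410110) = 0.307583 substitutions/site.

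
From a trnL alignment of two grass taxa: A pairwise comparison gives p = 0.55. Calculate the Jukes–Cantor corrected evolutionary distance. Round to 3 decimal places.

0.991

d = −(3/4) ln(1 − 4p/3) = −0.75 ln(1 − 0.733333) = −0.75 ln(0.266667)
  = −0.75 × (-1.321755) = 0.991316 substitutions/site.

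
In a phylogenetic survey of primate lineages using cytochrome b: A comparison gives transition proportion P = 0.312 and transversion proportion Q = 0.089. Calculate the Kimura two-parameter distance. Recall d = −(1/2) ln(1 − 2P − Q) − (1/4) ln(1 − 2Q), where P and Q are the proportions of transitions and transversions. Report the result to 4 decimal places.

Under the Kimura two-parameter model, d = −½ ln(1 − 2P − Q) − ¼ ln(1 − 2Q).
1 − 2P − Q = 0.287, giving −½ ln(0.287) = 0.624137.
1 − 2Q = 0.822, giving −¼ ln(0.822) = 0.049004.
d = 0.624137 + 0.049004 = 0.673141.

0.6731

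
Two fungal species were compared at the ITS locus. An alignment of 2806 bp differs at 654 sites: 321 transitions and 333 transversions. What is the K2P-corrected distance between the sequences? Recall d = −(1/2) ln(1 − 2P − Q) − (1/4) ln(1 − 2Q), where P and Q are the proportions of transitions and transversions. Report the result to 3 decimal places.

P = 321/2806 ≈ 0.114398 and Q = 333/2806 ≈ 0.118674.
Under the Kimura two-parameter model, d = −½ ln(1 − 2P − Q) − ¼ ln(1 − 2Q).
1 − 2P − Q = 0.65253, giving −½ ln(0.65253) = 0.213449.
1 − 2Q = 0.762652, giving −¼ ln(0.762652) = 0.067738.
d = 0.213449 + 0.067738 = 0.281187.

0.281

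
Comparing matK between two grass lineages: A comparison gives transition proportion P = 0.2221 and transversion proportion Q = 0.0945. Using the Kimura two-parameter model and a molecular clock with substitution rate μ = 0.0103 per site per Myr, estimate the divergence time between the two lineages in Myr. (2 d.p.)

21.32

Under the Kimura two-parameter model, d = −½ ln(1 − 2P − Q) − ¼ ln(1 − 2Q).
1 − 2P − Q = 0.4613, giving −½ ln(0.4613) = 0.386853.
1 − 2Q = 0.811, giving −¼ ln(0.811) = 0.052372.
d = 0.386853 + 0.052372 = 0.439225.
Under a molecular clock d = 2μt, so t = d/(2μ) = 0.439225 / (2 × 0.0103) = 21.32 Myr.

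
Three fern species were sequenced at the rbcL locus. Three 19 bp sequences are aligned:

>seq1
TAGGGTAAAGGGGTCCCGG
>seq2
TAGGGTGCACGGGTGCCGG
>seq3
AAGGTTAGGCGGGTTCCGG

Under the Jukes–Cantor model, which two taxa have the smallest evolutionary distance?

seq1–seq2: 4/19 differ, p = 0.211, d = 0.247.
seq1–seq3: 6/19 differ, p = 0.316, d = 0.410.
seq2–seq3: 6/19 differ, p = 0.316, d = 0.410.
The smallest distance is between seq1 and seq2.

seq1 and seq2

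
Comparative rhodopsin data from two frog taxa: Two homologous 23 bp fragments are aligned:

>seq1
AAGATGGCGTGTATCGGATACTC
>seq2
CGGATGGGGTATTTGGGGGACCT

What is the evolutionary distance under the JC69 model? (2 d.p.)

0.65

The sequences differ at 10 of 23 sites (1, 2, 8, 11, 13, 15, 18, 19, 22, 23), so p = 10/23 ≈ 0.434783.
d = −(3/4) ln(1 − 4p/3) = −0.75 ln(1 − 0.579711) = −0.75 ln(0.420289)
  = −0.75 × (-0.866813) = 0.650110 substitutions/site.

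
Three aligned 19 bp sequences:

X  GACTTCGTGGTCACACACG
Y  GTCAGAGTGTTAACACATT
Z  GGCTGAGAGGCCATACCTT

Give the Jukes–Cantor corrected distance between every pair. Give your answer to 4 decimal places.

d(X,Y) = 0.6181, d(X,Z) = 0.7489, d(Y,Z) = 0.6181

X–Y: 8/19 sites differ → p ≈ 0.421053, d = −0.75 ln(1 − 0.561404) = 0.618132 ≈ 0.6181.
X–Z: 9/19 sites differ → p ≈ 0.473684, d = −0.75 ln(1 − 0.631579) = 0.748897 ≈ 0.7489.
Y–Z: 8/19 sites differ → p ≈ 0.421053, d = −0.75 ln(1 − 0.561404) = 0.618132 ≈ 0.6181.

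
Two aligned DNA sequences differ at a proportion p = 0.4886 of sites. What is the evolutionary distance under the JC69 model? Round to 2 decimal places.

0.79

d = −(3/4) ln(1 − 4p/3) = −0.75 ln(1 − 0.651467) = −0.75 ln(0.348533)
  = −0.75 × (-1.054022) = 0.790517 substitutions/site.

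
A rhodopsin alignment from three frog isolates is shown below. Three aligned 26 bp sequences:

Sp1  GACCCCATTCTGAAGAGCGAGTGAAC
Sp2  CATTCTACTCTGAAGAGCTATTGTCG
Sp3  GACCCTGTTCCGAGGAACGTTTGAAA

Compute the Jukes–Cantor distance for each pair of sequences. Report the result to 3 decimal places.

Sp1–Sp2: 10/26 sites differ → p ≈ 0.384615, d = −0.75 ln(1 − 0.51282) = 0.539341 ≈ 0.539.
Sp1–Sp3: 8/26 sites differ → p ≈ 0.307692, d = −0.75 ln(1 − 0.410256) = 0.396050 ≈ 0.396.
Sp2–Sp3: 13/26 sites differ → p = 0.5, d = −0.75 ln(1 − 0.666667) = 0.823960 ≈ 0.824.

d(Sp1,Sp2) = 0.539, d(Sp1,Sp3) = 0.396, d(Sp2,Sp3) = 0.824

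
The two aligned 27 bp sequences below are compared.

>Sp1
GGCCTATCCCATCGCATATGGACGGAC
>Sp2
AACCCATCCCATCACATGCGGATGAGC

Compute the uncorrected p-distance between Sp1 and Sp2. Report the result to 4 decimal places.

The sequences differ at 9 of 27 positions (sites 1, 2, 5, 14, 18, 19, 23, 25, 26).
p = 9/27 = 0.333333… ≈ 0.3333 (to 4 d.p.).

0.3333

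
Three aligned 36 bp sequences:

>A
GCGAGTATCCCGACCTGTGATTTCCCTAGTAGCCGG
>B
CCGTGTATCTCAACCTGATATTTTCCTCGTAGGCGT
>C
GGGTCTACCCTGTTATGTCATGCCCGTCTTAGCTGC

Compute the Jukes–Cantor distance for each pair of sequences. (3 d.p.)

d(A,B) = 0.347, d(A,C) = 0.673, d(B,C) = 1.012

A–B: 10/36 sites differ → p ≈ 0.277778, d = −0.75 ln(1 − 0.370371) = 0.346968 ≈ 0.347.
A–C: 16/36 sites differ → p ≈ 0.444444, d = −0.75 ln(1 − 0.592592) = 0.673455 ≈ 0.673.
B–C: 20/36 sites differ → p ≈ 0.555556, d = −0.75 ln(1 − 0.740741) = 1.012446 ≈ 1.012.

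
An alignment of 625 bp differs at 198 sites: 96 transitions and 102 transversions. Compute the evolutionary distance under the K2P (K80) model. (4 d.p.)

0.4166

P = 96/625 = 0.1536 and Q = 102/625 = 0.1632.
Under the Kimura two-parameter model, d = −½ ln(1 − 2P − Q) − ¼ ln(1 − 2Q).
1 − 2P − Q = 0.5296, giving −½ ln(0.5296) = 0.317817.
1 − 2Q = 0.6736, giving −¼ ln(0.6736) = 0.098780.
d = 0.317817 + 0.098780 = 0.416597.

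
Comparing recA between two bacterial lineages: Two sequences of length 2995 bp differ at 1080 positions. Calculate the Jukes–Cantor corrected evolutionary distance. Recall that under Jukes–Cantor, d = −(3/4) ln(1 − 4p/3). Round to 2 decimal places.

0.49

p = 1080/2995 ≈ 0.360601.
d = −(3/4) ln(1 − 4p/3) = −0.75 ln(1 − 0.480801) = −0.75 ln(0.519199)
  = −0.75 × (-0.655468) = 0.491601 substitutions/site.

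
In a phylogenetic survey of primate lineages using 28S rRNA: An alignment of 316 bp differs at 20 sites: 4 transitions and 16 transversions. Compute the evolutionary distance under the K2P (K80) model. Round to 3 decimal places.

0.066

P = 4/316 ≈ 0.012658 and Q = 16/316 ≈ 0.050633.
Under the Kimura two-parameter model, d = −½ ln(1 − 2P − Q) − ¼ ln(1 − 2Q).
1 − 2P − Q = 0.924051, giving −½ ln(0.924051) = 0.039494.
1 − 2Q = 0.898734, giving −¼ ln(0.898734) = 0.026692.
d = 0.039494 + 0.026692 = 0.066186.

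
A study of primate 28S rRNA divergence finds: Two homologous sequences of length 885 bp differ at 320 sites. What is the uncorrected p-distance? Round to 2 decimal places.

p = 320/885 = 0.361581… ≈ 0.36 (to 2 d.p.).

0.36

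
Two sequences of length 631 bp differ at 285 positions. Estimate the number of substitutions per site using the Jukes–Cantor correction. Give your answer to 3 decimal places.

0.691

p = 285/631 ≈ 0.451664.
d = −(3/4) ln(1 − 4p/3) = −0.75 ln(1 − 0.602219) = −0.75 ln(0.397781)
  = −0.75 × (-0.921854) = 0.691391 substitutions/site.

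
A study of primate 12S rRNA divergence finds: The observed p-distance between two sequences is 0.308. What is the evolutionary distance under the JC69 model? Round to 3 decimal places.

d = −(3/4) ln(1 − 4p/3) = −0.75 ln(1 − 0.410667) = −0.75 ln(0.589333)
  = −0.75 × (-0.528764) = 0.396573 substitutions/site.

0.397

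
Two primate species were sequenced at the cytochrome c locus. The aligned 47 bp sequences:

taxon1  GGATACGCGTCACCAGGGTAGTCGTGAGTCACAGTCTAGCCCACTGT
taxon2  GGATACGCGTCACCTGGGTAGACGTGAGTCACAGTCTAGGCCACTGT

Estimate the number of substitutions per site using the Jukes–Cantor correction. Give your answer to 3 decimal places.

0.067

The sequences differ at 3 of 47 sites (15, 22, 40), so p = 3/47 ≈ 0.06383.
d = −(3/4) ln(1 − 4p/3) = −0.75 ln(1 − 0.085107) = −0.75 ln(0.914893)
  = −0.75 × (-0.088948) = 0.066711 substitutions/site.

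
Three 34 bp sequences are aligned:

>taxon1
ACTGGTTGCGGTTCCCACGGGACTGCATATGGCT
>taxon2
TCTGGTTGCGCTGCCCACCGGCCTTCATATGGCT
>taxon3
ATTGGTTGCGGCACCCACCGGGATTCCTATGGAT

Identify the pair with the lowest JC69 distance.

taxon1 and taxon2

taxon1–taxon2: 6/34 differ, p = 0.176, d = 0.201.
taxon1–taxon3: 9/34 differ, p = 0.265, d = 0.326.
taxon2–taxon3: 9/34 differ, p = 0.265, d = 0.326.
The smallest distance is between taxon1 and taxon2.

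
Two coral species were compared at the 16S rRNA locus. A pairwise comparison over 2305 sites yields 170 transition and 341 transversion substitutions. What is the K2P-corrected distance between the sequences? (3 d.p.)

0.263

P = 170/2305 ≈ 0.073753 and Q = 341/2305 ≈ 0.147939.
Under the Kimura two-parameter model, d = −½ ln(1 − 2P − Q) − ¼ ln(1 − 2Q).
1 − 2P − Q = 0.704555, giving −½ ln(0.704555) = 0.175094.
1 − 2Q = 0.704122, giving −¼ ln(0.704122) = 0.087701.
d = 0.175094 + 0.087701 = 0.262795.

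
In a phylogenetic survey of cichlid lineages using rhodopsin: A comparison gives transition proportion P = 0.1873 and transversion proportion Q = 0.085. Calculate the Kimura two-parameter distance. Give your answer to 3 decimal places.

Under the Kimura two-parameter model, d = −½ ln(1 − 2P − Q) − ¼ ln(1 − 2Q).
1 − 2P − Q = 0.5404, giving −½ ln(0.5404) = 0.307723.
1 − 2Q = 0.83, giving −¼ ln(0.83) = 0.046582.
d = 0.307723 + 0.046582 = 0.354305.

0.354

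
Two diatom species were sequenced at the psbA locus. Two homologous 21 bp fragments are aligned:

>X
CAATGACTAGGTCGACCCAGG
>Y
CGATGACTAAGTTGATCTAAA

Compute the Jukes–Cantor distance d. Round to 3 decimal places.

The sequences differ at 7 of 21 sites (2, 10, 13, 16, 18, 20, 21), so p = 7/21 ≈ 0.333333.
d = −(3/4) ln(1 − 4p/3) = −0.75 ln(1 − 0.444444) = −0.75 ln(0.555556)
  = −0.75 × (-0.587786) = 0.440840 substitutions/site.

0.441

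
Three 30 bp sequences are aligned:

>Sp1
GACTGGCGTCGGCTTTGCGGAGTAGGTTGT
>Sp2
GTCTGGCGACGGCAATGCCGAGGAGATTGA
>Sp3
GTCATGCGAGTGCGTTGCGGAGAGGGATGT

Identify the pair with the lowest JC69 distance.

Sp1–Sp2: 8/30 differ, p = 0.267, d = 0.330.
Sp1–Sp3: 10/30 differ, p = 0.333, d = 0.441.
Sp2–Sp3: 12/30 differ, p = 0.400, d = 0.572.
The smallest distance is between Sp1 and Sp2.

Sp1 and Sp2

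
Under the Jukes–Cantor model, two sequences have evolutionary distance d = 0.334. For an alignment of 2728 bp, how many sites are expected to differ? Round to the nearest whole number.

Invert JC69: p = (3/4)(1 − e^(−4d/3)) = 0.75 × (1 − e^(-0.445333)) = 0.75 × (1 − 0.640611) = 0.269542.
Expected differing sites = pL ≈ 0.269542 × 2728 = 735.310576 ≈ 735.

735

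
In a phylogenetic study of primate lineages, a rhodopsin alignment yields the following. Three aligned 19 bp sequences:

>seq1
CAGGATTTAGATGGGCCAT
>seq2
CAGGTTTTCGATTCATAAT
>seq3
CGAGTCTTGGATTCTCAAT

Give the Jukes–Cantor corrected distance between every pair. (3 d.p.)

seq1–seq2: 7/19 sites differ → p ≈ 0.368421, d = −0.75 ln(1 − 0.491228) = 0.506816 ≈ 0.507.
seq1–seq3: 9/19 sites differ → p ≈ 0.473684, d = −0.75 ln(1 − 0.631579) = 0.748897 ≈ 0.749.
seq2–seq3: 6/19 sites differ → p ≈ 0.315789, d = −0.75 ln(1 − 0.421052) = 0.409907 ≈ 0.410.

d(seq1,seq2) = 0.507, d(seq1,seq3) = 0.749, d(seq2,seq3) = 0.410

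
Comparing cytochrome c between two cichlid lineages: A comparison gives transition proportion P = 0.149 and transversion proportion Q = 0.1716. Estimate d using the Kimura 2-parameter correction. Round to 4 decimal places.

Under the Kimura two-parameter model, d = −½ ln(1 − 2P − Q) − ¼ ln(1 − 2Q).
1 − 2P − Q = 0.5304, giving −½ ln(0.5304) = 0.317062.
1 − 2Q = 0.6568, giving −¼ ln(0.6568) = 0.105094.
d = 0.317062 + 0.105094 = 0.422156.

0.4222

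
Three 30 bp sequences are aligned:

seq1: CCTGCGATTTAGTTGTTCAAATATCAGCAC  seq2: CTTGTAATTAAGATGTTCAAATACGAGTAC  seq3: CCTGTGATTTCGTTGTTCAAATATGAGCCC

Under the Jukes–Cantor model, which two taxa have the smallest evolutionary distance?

seq1–seq2: 8/30 differ, p = 0.267, d = 0.330.
seq1–seq3: 4/30 differ, p = 0.133, d = 0.147.
seq2–seq3: 8/30 differ, p = 0.267, d = 0.330.
The smallest distance is between seq1 and seq3.

seq1 and seq3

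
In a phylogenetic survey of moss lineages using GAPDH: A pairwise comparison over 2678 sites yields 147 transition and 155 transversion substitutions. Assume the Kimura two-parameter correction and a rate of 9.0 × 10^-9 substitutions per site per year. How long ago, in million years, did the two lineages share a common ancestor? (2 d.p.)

P = 147/2678 ≈ 0.054892 and Q = 155/2678 ≈ 0.057879.
Under the Kimura two-parameter model, d = −½ ln(1 − 2P − Q) − ¼ ln(1 − 2Q).
1 − 2P − Q = 0.832337, giving −½ ln(0.832337) = 0.091759.
1 − 2Q = 0.884242, giving −¼ ln(0.884242) = 0.030756.
d = 0.091759 + 0.030756 = 0.122515.
Under a molecular clock d = 2μt, so t = d/(2μ) = 0.122515 / (2 × 9.0 × 10^-9) = 6.81 million years.

6.81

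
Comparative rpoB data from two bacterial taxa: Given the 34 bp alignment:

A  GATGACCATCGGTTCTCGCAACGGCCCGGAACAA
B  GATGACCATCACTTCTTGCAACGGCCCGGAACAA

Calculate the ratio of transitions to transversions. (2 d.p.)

2.00

Transitions are A↔G and C↔T; transversions are all other mismatches.
Transitions: 2. Transversions: 1.
R = 2/1 = 2.00.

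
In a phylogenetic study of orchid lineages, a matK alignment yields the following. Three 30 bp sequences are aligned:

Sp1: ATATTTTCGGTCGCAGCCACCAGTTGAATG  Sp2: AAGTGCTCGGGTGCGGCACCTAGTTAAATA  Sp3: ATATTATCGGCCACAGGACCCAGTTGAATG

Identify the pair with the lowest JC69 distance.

Sp1 and Sp3

Sp1–Sp2: 12/30 differ, p = 0.400, d = 0.572.
Sp1–Sp3: 6/30 differ, p = 0.200, d = 0.233.
Sp2–Sp3: 12/30 differ, p = 0.400, d = 0.572.
The smallest distance is between Sp1 and Sp3.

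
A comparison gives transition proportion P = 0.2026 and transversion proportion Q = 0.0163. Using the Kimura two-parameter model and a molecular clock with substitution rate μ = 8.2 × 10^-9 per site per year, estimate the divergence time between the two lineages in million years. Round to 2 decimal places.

Under the Kimura two-parameter model, d = −½ ln(1 − 2P − Q) − ¼ ln(1 − 2Q).
1 − 2P − Q = 0.5785, giving −½ ln(0.5785) = 0.273658.
1 − 2Q = 0.9674, giving −¼ ln(0.9674) = 0.008286.
d = 0.273658 + 0.008286 = 0.281944.
Under a molecular clock d = 2μt, so t = d/(2μ) = 0.281944 / (2 × 8.2 × 10^-9) = 17.19 million years.

17.19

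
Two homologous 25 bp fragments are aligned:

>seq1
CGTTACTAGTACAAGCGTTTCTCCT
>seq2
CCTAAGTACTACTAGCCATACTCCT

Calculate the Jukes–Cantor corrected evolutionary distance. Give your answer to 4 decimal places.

0.4172

The sequences differ at 8 of 25 sites (2, 4, 6, 9, 13, 17, 18, 20), so p = 8/25 = 0.32.
d = −(3/4) ln(1 − 4p/3) = −0.75 ln(1 − 0.426667) = −0.75 ln(0.573333)
  = −0.75 × (-0.556289) = 0.417217 substitutions/site.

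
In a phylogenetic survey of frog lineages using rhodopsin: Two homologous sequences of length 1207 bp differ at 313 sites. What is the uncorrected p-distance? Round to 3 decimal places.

p = 313/1207 = 0.259320… ≈ 0.259 (to 3 d.p.).

0.259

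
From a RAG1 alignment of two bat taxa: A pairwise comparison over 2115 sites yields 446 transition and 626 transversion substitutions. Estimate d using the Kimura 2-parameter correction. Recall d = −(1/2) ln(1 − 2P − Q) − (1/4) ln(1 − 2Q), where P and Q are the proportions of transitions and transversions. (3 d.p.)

0.857

P = 446/2115 ≈ 0.210875 and Q = 626/2115 ≈ 0.295981.
Under the Kimura two-parameter model, d = −½ ln(1 − 2P − Q) − ¼ ln(1 − 2Q).
1 − 2P − Q = 0.282269, giving −½ ln(0.282269) = 0.632447.
1 − 2Q = 0.408038, giving −¼ ln(0.408038) = 0.224099.
d = 0.632447 + 0.224099 = 0.856546.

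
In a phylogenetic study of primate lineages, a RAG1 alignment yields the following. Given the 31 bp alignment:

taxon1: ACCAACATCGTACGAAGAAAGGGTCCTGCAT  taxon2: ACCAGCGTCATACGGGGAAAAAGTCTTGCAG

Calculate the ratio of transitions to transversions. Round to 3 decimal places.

Transitions are A↔G and C↔T; transversions are all other mismatches.
Transitions: 8. Transversions: 1.
R = 8/1 = 8.000.

8.000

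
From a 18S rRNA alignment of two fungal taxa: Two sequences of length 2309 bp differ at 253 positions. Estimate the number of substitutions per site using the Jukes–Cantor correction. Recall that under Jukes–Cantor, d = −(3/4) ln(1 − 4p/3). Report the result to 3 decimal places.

0.118

p = 253/2309 ≈ 0.109571.
d = −(3/4) ln(1 − 4p/3) = −0.75 ln(1 − 0.146095) = −0.75 ln(0.853905)
  = −0.75 × (-0.157935) = 0.118451 substitutions/site.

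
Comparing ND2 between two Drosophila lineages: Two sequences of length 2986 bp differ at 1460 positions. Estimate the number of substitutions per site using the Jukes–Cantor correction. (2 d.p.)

p = 1460/2986 ≈ 0.488948.
d = −(3/4) ln(1 − 4p/3) = −0.75 ln(1 − 0.651931) = −0.75 ln(0.348069)
  = −0.75 × (-1.055355) = 0.791516 substitutions/site.

0.79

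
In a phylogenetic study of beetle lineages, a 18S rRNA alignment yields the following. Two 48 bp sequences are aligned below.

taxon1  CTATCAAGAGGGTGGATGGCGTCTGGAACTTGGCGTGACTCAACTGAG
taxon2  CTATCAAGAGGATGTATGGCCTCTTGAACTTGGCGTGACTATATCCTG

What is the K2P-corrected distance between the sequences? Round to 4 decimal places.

0.2441

Of 48 sites, 3 differences are transitions and 7 are transversions, so P = 3/48 = 0.0625 and Q = 7/48 ≈ 0.145833.
Under the Kimura two-parameter model, d = −½ ln(1 − 2P − Q) − ¼ ln(1 − 2Q).
1 − 2P − Q = 0.729167, giving −½ ln(0.729167) = 0.157926.
1 − 2Q = 0.708334, giving −¼ ln(0.708334) = 0.086210.
d = 0.157926 + 0.086210 = 0.244136.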